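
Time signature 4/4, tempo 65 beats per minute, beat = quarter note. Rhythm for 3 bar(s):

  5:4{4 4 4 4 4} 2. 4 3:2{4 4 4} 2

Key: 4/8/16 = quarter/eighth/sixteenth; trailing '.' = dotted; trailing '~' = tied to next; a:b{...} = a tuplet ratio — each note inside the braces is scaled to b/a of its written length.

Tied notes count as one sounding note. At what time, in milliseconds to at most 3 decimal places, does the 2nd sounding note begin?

note 2 onset = 4/5b = 738.462ms

1. 0.0ms @ 0 + 738.462ms (4/5)
2. 738.462ms @ 4/5 + 738.462ms (4/5)
3. 1476.923ms @ 8/5 + 738.462ms (4/5)
4. 2215.385ms @ 12/5 + 738.462ms (4/5)
5. 2953.846ms @ 16/5 + 738.462ms (4/5)
6. 3692.308ms @ 4 + 2769.231ms (3)
7. 6461.538ms @ 7 + 923.077ms (1)
8. 7384.615ms @ 8 + 615.385ms (2/3)
9. 8000.0ms @ 26/3 + 615.385ms (2/3)
10. 8615.385ms @ 28/3 + 615.385ms (2/3)
11. 9230.769ms @ 10 + 1846.154ms (2)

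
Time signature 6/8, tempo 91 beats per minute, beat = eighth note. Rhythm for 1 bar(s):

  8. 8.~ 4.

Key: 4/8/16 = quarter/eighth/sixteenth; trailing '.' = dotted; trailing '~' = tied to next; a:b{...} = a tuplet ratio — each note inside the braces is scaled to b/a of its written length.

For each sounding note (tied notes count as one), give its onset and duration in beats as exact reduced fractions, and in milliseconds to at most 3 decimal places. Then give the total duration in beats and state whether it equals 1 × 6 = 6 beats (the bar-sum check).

1) 0.0ms=0b +989.011ms=3/2b
2) 989.011ms=3/2b +2967.033ms=9/2b
Σ=6b of 6 (91bpm 6/8) — PASS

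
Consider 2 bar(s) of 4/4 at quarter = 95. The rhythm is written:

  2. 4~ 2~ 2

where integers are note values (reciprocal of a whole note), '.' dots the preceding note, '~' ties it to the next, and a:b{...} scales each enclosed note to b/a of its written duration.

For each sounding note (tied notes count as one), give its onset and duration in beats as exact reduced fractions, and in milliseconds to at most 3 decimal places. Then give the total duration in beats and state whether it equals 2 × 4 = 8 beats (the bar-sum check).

1) 0.0ms=0b +1894.737ms=3b
2) 1894.737ms=3b +3157.895ms=5b
Σ=8b of 8 (95bpm 4/4) — PASS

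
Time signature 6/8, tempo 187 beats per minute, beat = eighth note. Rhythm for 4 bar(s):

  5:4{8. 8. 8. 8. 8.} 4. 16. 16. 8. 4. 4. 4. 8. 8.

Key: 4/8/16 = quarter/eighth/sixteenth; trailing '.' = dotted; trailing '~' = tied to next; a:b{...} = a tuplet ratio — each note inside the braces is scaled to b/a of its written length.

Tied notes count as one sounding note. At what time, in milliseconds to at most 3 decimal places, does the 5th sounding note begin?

note 5 onset = 24/5b = 1540.107ms

1. 0.0ms @ 0 + 385.027ms (6/5)
2. 385.027ms @ 6/5 + 385.027ms (6/5)
3. 770.053ms @ 12/5 + 385.027ms (6/5)
4. 1155.08ms @ 18/5 + 385.027ms (6/5)
5. 1540.107ms @ 24/5 + 385.027ms (6/5)
6. 1925.134ms @ 6 + 962.567ms (3)
7. 2887.701ms @ 9 + 240.642ms (3/4)
8. 3128.342ms @ 39/4 + 240.642ms (3/4)
9. 3368.984ms @ 21/2 + 481.283ms (3/2)
10. 3850.267ms @ 12 + 962.567ms (3)
11. 4812.834ms @ 15 + 962.567ms (3)
12. 5775.401ms @ 18 + 962.567ms (3)
13. 6737.968ms @ 21 + 481.283ms (3/2)
14. 7219.251ms @ 45/2 + 481.283ms (3/2)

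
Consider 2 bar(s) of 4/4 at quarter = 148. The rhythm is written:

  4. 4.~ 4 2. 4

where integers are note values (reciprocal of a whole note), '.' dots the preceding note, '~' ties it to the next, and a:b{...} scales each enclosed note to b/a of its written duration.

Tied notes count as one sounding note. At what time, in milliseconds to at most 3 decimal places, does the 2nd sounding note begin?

1. 0.0ms @ 0 + 608.108ms (3/2)
2. 608.108ms @ 3/2 + 1013.514ms (5/2)
3. 1621.622ms @ 4 + 1216.216ms (3)
4. 2837.838ms @ 7 + 405.405ms (1)

note 2 onset = 3/2b = 608.108ms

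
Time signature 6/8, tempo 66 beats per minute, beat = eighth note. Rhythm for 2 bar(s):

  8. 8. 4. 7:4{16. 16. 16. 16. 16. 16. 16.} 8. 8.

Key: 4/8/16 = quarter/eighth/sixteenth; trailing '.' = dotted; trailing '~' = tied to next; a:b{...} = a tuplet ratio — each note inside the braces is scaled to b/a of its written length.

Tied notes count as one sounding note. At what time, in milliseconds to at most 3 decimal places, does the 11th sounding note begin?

1. 0.0ms @ 0 + 1363.636ms (3/2)
2. 1363.636ms @ 3/2 + 1363.636ms (3/2)
3. 2727.273ms @ 3 + 2727.273ms (3)
4. 5454.545ms @ 6 + 389.61ms (3/7)
5. 5844.156ms @ 45/7 + 389.61ms (3/7)
6. 6233.766ms @ 48/7 + 389.61ms (3/7)
7. 6623.377ms @ 51/7 + 389.61ms (3/7)
8. 7012.987ms @ 54/7 + 389.61ms (3/7)
9. 7402.597ms @ 57/7 + 389.61ms (3/7)
10. 7792.208ms @ 60/7 + 389.61ms (3/7)
11. 8181.818ms @ 9 + 1363.636ms (3/2)
12. 9545.455ms @ 21/2 + 1363.636ms (3/2)

note 11 onset = 9b = 8181.818ms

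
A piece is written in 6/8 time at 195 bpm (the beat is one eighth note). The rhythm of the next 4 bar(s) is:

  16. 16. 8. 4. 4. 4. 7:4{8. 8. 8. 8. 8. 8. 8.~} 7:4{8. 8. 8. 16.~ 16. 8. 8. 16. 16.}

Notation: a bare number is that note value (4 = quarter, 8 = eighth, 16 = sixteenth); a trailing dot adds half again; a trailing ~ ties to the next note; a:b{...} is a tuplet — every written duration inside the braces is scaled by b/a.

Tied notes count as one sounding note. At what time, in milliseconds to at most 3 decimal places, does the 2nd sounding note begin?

1. 0.0ms @ 0 + 230.769ms (3/4)
2. 230.769ms @ 3/4 + 230.769ms (3/4)
3. 461.538ms @ 3/2 + 461.538ms (3/2)
4. 923.077ms @ 3 + 923.077ms (3)
5. 1846.154ms @ 6 + 923.077ms (3)
6. 2769.231ms @ 9 + 923.077ms (3)
7. 3692.308ms @ 12 + 263.736ms (6/7)
8. 3956.044ms @ 90/7 + 263.736ms (6/7)
9. 4219.78ms @ 96/7 + 263.736ms (6/7)
10. 4483.516ms @ 102/7 + 263.736ms (6/7)
11. 4747.253ms @ 108/7 + 263.736ms (6/7)
12. 5010.989ms @ 114/7 + 263.736ms (6/7)
13. 5274.725ms @ 120/7 + 527.473ms (12/7)
14. 5802.198ms @ 132/7 + 263.736ms (6/7)
15. 6065.934ms @ 138/7 + 263.736ms (6/7)
16. 6329.67ms @ 144/7 + 263.736ms (6/7)
17. 6593.407ms @ 150/7 + 263.736ms (6/7)
18. 6857.143ms @ 156/7 + 263.736ms (6/7)
19. 7120.879ms @ 162/7 + 131.868ms (3/7)
20. 7252.747ms @ 165/7 + 131.868ms (3/7)

note 2 onset = 3/4b = 230.769ms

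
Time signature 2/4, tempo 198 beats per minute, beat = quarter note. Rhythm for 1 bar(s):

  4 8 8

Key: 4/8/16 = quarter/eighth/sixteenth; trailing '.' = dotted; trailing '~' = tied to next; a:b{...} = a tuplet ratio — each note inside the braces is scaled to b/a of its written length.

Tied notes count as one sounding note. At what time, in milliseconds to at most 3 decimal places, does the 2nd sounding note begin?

note 2 onset = 1b = 303.03ms

1. 0.0ms @ 0 + 303.03ms (1)
2. 303.03ms @ 1 + 151.515ms (1/2)
3. 454.545ms @ 3/2 + 151.515ms (1/2)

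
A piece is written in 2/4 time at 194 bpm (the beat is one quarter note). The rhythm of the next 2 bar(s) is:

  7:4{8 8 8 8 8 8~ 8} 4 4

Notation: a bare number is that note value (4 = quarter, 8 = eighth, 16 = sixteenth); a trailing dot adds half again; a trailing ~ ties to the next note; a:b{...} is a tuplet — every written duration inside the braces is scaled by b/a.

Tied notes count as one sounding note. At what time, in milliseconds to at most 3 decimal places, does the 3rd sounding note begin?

note 3 onset = 4/7b = 176.73ms

1. 0.0ms @ 0 + 88.365ms (2/7)
2. 88.365ms @ 2/7 + 88.365ms (2/7)
3. 176.73ms @ 4/7 + 88.365ms (2/7)
4. 265.096ms @ 6/7 + 88.365ms (2/7)
5. 353.461ms @ 8/7 + 88.365ms (2/7)
6. 441.826ms @ 10/7 + 176.73ms (4/7)
7. 618.557ms @ 2 + 309.278ms (1)
8. 927.835ms @ 3 + 309.278ms (1)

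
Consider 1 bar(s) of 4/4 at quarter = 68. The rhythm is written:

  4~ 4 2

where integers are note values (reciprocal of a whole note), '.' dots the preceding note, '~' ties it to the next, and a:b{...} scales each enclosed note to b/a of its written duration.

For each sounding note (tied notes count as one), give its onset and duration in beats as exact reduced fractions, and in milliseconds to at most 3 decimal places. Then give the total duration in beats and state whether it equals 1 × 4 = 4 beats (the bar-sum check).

1) 0.0ms=0b +1764.706ms=2b
2) 1764.706ms=2b +1764.706ms=2b
Σ=4b of 4 (68bpm 4/4) — PASS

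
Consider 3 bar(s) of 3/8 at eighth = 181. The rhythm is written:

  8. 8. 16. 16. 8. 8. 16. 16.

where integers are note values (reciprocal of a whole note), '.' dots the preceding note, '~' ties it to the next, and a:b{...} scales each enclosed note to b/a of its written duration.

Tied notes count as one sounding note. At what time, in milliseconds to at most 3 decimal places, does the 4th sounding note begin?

1. 0.0ms @ 0 + 497.238ms (3/2)
2. 497.238ms @ 3/2 + 497.238ms (3/2)
3. 994.475ms @ 3 + 248.619ms (3/4)
4. 1243.094ms @ 15/4 + 248.619ms (3/4)
5. 1491.713ms @ 9/2 + 497.238ms (3/2)
6. 1988.95ms @ 6 + 497.238ms (3/2)
7. 2486.188ms @ 15/2 + 248.619ms (3/4)
8. 2734.807ms @ 33/4 + 248.619ms (3/4)

note 4 onset = 15/4b = 1243.094ms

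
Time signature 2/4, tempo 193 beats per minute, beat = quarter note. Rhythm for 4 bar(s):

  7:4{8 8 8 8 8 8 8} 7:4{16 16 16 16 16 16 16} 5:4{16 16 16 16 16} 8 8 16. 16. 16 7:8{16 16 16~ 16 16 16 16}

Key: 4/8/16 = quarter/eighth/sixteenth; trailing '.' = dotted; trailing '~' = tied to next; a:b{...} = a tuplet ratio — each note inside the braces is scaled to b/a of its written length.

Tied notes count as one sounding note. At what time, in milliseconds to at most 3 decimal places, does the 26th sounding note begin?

1. 0.0ms @ 0 + 88.823ms (2/7)
2. 88.823ms @ 2/7 + 88.823ms (2/7)
3. 177.646ms @ 4/7 + 88.823ms (2/7)
4. 266.469ms @ 6/7 + 88.823ms (2/7)
5. 355.292ms @ 8/7 + 88.823ms (2/7)
6. 444.115ms @ 10/7 + 88.823ms (2/7)
7. 532.939ms @ 12/7 + 88.823ms (2/7)
8. 621.762ms @ 2 + 44.412ms (1/7)
9. 666.173ms @ 15/7 + 44.412ms (1/7)
10. 710.585ms @ 16/7 + 44.412ms (1/7)
11. 754.996ms @ 17/7 + 44.412ms (1/7)
12. 799.408ms @ 18/7 + 44.412ms (1/7)
13. 843.819ms @ 19/7 + 44.412ms (1/7)
14. 888.231ms @ 20/7 + 44.412ms (1/7)
15. 932.642ms @ 3 + 62.176ms (1/5)
16. 994.819ms @ 16/5 + 62.176ms (1/5)
17. 1056.995ms @ 17/5 + 62.176ms (1/5)
18. 1119.171ms @ 18/5 + 62.176ms (1/5)
19. 1181.347ms @ 19/5 + 62.176ms (1/5)
20. 1243.523ms @ 4 + 155.44ms (1/2)
21. 1398.964ms @ 9/2 + 155.44ms (1/2)
22. 1554.404ms @ 5 + 116.58ms (3/8)
23. 1670.984ms @ 43/8 + 116.58ms (3/8)
24. 1787.565ms @ 23/4 + 77.72ms (1/4)
25. 1865.285ms @ 6 + 88.823ms (2/7)
26. 1954.108ms @ 44/7 + 88.823ms (2/7)
27. 2042.931ms @ 46/7 + 177.646ms (4/7)
28. 2220.577ms @ 50/7 + 88.823ms (2/7)
29. 2309.4ms @ 52/7 + 88.823ms (2/7)
30. 2398.224ms @ 54/7 + 88.823ms (2/7)

note 26 onset = 44/7b = 1954.108ms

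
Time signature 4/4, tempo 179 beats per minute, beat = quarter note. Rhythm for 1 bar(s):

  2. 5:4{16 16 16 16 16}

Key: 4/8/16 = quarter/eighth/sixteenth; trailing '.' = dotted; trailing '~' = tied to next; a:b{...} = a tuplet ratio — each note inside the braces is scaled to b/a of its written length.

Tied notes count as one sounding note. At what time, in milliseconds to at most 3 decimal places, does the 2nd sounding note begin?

1. 0.0ms @ 0 + 1005.587ms (3)
2. 1005.587ms @ 3 + 67.039ms (1/5)
3. 1072.626ms @ 16/5 + 67.039ms (1/5)
4. 1139.665ms @ 17/5 + 67.039ms (1/5)
5. 1206.704ms @ 18/5 + 67.039ms (1/5)
6. 1273.743ms @ 19/5 + 67.039ms (1/5)

note 2 onset = 3b = 1005.587ms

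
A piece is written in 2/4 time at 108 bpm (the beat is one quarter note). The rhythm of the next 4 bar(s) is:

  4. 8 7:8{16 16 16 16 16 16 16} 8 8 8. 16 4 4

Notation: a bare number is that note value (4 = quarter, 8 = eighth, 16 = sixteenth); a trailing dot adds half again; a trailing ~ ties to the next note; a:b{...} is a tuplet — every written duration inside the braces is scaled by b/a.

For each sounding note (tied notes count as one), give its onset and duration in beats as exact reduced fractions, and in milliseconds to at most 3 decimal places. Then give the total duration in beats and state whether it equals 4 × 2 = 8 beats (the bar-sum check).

1) 0.0ms=0b +833.333ms=3/2b
2) 833.333ms=3/2b +277.778ms=1/2b
3) 1111.111ms=2b +158.73ms=2/7b
4) 1269.841ms=16/7b +158.73ms=2/7b
5) 1428.571ms=18/7b +158.73ms=2/7b
6) 1587.302ms=20/7b +158.73ms=2/7b
7) 1746.032ms=22/7b +158.73ms=2/7b
8) 1904.762ms=24/7b +158.73ms=2/7b
9) 2063.492ms=26/7b +158.73ms=2/7b
10) 2222.222ms=4b +277.778ms=1/2b
11) 2500.0ms=9/2b +277.778ms=1/2b
12) 2777.778ms=5b +416.667ms=3/4b
13) 3194.444ms=23/4b +138.889ms=1/4b
14) 3333.333ms=6b +555.556ms=1b
15) 3888.889ms=7b +555.556ms=1b
Σ=8b of 8 (108bpm 2/4) — PASS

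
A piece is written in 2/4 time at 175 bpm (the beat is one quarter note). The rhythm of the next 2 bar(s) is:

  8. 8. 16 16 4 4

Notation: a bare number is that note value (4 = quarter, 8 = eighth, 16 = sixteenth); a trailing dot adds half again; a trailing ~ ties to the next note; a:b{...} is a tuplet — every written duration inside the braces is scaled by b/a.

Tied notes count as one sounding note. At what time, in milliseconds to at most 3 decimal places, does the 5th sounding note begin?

note 5 onset = 2b = 685.714ms

1. 0.0ms @ 0 + 257.143ms (3/4)
2. 257.143ms @ 3/4 + 257.143ms (3/4)
3. 514.286ms @ 3/2 + 85.714ms (1/4)
4. 600.0ms @ 7/4 + 85.714ms (1/4)
5. 685.714ms @ 2 + 342.857ms (1)
6. 1028.571ms @ 3 + 342.857ms (1)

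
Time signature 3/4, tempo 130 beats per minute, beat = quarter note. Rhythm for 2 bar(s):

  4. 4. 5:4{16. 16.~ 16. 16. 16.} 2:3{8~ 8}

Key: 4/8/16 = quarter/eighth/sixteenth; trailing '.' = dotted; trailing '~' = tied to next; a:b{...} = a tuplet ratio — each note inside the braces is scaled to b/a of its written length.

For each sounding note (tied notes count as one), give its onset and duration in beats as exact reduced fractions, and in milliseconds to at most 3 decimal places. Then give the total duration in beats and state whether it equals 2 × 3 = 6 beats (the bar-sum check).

1) 0.0ms=0b +692.308ms=3/2b
2) 692.308ms=3/2b +692.308ms=3/2b
3) 1384.615ms=3b +138.462ms=3/10b
4) 1523.077ms=33/10b +276.923ms=3/5b
5) 1800.0ms=39/10b +138.462ms=3/10b
6) 1938.462ms=21/5b +138.462ms=3/10b
7) 2076.923ms=9/2b +692.308ms=3/2b
Σ=6b of 6 (130bpm 3/4) — PASS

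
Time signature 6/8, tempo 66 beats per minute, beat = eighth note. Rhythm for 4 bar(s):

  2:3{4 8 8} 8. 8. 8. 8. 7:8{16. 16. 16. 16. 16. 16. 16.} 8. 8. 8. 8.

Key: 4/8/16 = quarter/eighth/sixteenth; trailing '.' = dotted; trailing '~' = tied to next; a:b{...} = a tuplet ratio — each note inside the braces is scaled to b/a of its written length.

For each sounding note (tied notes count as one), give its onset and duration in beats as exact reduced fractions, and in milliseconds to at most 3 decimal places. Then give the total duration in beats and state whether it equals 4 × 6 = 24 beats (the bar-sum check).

1) 0.0ms=0b +2727.273ms=3b
2) 2727.273ms=3b +1363.636ms=3/2b
3) 4090.909ms=9/2b +1363.636ms=3/2b
4) 5454.545ms=6b +1363.636ms=3/2b
5) 6818.182ms=15/2b +1363.636ms=3/2b
6) 8181.818ms=9b +1363.636ms=3/2b
7) 9545.455ms=21/2b +1363.636ms=3/2b
8) 10909.091ms=12b +779.221ms=6/7b
9) 11688.312ms=90/7b +779.221ms=6/7b
10) 12467.532ms=96/7b +779.221ms=6/7b
11) 13246.753ms=102/7b +779.221ms=6/7b
12) 14025.974ms=108/7b +779.221ms=6/7b
13) 14805.195ms=114/7b +779.221ms=6/7b
14) 15584.416ms=120/7b +779.221ms=6/7b
15) 16363.636ms=18b +1363.636ms=3/2b
16) 17727.273ms=39/2b +1363.636ms=3/2b
17) 19090.909ms=21b +1363.636ms=3/2b
18) 20454.545ms=45/2b +1363.636ms=3/2b
Σ=24b of 24 (66bpm 6/8) — PASS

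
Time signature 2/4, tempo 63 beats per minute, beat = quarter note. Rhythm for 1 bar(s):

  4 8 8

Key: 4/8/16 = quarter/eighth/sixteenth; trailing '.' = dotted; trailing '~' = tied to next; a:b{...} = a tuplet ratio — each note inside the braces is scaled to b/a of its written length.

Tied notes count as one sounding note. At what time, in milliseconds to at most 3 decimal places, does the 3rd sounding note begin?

1. 0.0ms @ 0 + 952.381ms (1)
2. 952.381ms @ 1 + 476.19ms (1/2)
3. 1428.571ms @ 3/2 + 476.19ms (1/2)

note 3 onset = 3/2b = 1428.571ms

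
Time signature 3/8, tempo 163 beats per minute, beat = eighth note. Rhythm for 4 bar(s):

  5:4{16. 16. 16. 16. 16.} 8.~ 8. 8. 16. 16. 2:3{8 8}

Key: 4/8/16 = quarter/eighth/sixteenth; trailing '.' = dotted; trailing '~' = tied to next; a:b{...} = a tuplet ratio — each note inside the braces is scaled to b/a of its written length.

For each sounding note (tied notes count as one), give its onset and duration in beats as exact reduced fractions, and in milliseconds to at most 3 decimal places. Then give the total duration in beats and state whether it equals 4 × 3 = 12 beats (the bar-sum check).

1) 0.0ms=0b +220.859ms=3/5b
2) 220.859ms=3/5b +220.859ms=3/5b
3) 441.718ms=6/5b +220.859ms=3/5b
4) 662.577ms=9/5b +220.859ms=3/5b
5) 883.436ms=12/5b +220.859ms=3/5b
6) 1104.294ms=3b +1104.294ms=3b
7) 2208.589ms=6b +552.147ms=3/2b
8) 2760.736ms=15/2b +276.074ms=3/4b
9) 3036.81ms=33/4b +276.074ms=3/4b
10) 3312.883ms=9b +552.147ms=3/2b
11) 3865.031ms=21/2b +552.147ms=3/2b
Σ=12b of 12 (163bpm 3/8) — PASS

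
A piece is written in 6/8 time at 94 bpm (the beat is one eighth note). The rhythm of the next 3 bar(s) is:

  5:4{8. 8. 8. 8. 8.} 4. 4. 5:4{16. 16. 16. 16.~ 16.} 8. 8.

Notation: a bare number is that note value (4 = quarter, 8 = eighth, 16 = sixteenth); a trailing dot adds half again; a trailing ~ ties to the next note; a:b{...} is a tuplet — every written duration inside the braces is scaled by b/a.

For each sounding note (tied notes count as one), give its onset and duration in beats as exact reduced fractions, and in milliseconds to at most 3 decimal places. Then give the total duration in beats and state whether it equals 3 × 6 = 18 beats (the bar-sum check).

1) 0.0ms=0b +765.957ms=6/5b
2) 765.957ms=6/5b +765.957ms=6/5b
3) 1531.915ms=12/5b +765.957ms=6/5b
4) 2297.872ms=18/5b +765.957ms=6/5b
5) 3063.83ms=24/5b +765.957ms=6/5b
6) 3829.787ms=6b +1914.894ms=3b
7) 5744.681ms=9b +1914.894ms=3b
8) 7659.574ms=12b +382.979ms=3/5b
9) 8042.553ms=63/5b +382.979ms=3/5b
10) 8425.532ms=66/5b +382.979ms=3/5b
11) 8808.511ms=69/5b +765.957ms=6/5b
12) 9574.468ms=15b +957.447ms=3/2b
13) 10531.915ms=33/2b +957.447ms=3/2b
Σ=18b of 18 (94bpm 6/8) — PASS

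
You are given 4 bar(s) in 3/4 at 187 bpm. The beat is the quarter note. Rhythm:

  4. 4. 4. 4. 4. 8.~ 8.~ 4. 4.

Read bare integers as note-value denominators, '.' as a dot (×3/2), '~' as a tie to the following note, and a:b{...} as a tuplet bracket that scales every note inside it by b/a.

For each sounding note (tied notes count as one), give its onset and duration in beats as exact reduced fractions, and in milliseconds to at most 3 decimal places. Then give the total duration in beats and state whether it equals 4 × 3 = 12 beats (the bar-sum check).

1) 0.0ms=0b +481.283ms=3/2b
2) 481.283ms=3/2b +481.283ms=3/2b
3) 962.567ms=3b +481.283ms=3/2b
4) 1443.85ms=9/2b +481.283ms=3/2b
5) 1925.134ms=6b +481.283ms=3/2b
6) 2406.417ms=15/2b +962.567ms=3b
7) 3368.984ms=21/2b +481.283ms=3/2b
Σ=12b of 12 (187bpm 3/4) — PASS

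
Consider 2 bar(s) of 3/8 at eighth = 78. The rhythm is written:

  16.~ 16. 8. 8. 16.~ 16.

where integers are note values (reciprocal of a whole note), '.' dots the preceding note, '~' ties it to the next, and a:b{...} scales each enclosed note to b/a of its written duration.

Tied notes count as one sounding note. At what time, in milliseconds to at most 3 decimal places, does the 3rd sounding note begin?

note 3 onset = 3b = 2307.692ms

1. 0.0ms @ 0 + 1153.846ms (3/2)
2. 1153.846ms @ 3/2 + 1153.846ms (3/2)
3. 2307.692ms @ 3 + 1153.846ms (3/2)
4. 3461.538ms @ 9/2 + 1153.846ms (3/2)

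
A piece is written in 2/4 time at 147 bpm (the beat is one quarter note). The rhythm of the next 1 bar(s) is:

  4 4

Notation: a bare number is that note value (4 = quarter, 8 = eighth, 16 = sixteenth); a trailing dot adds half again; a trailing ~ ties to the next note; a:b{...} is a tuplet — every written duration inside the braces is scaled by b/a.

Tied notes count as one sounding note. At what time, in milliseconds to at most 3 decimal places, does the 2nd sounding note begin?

note 2 onset = 1b = 408.163ms

1. 0.0ms @ 0 + 408.163ms (1)
2. 408.163ms @ 1 + 408.163ms (1)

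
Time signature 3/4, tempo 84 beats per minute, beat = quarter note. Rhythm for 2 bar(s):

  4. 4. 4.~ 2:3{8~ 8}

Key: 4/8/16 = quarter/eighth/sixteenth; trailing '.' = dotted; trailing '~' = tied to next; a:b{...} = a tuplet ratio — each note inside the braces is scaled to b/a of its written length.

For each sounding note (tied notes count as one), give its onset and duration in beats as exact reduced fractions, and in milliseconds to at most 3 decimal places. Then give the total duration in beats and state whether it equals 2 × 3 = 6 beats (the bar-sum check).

1) 0.0ms=0b +1071.429ms=3/2b
2) 1071.429ms=3/2b +1071.429ms=3/2b
3) 2142.857ms=3b +2142.857ms=3b
Σ=6b of 6 (84bpm 3/4) — PASS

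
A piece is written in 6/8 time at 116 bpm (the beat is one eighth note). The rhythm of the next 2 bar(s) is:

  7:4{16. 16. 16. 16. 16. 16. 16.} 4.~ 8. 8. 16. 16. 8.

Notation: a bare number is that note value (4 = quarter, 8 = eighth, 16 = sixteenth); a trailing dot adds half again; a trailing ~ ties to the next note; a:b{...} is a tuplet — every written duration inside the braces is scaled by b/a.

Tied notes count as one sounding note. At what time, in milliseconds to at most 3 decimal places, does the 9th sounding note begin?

1. 0.0ms @ 0 + 221.675ms (3/7)
2. 221.675ms @ 3/7 + 221.675ms (3/7)
3. 443.35ms @ 6/7 + 221.675ms (3/7)
4. 665.025ms @ 9/7 + 221.675ms (3/7)
5. 886.7ms @ 12/7 + 221.675ms (3/7)
6. 1108.374ms @ 15/7 + 221.675ms (3/7)
7. 1330.049ms @ 18/7 + 221.675ms (3/7)
8. 1551.724ms @ 3 + 2327.586ms (9/2)
9. 3879.31ms @ 15/2 + 775.862ms (3/2)
10. 4655.172ms @ 9 + 387.931ms (3/4)
11. 5043.103ms @ 39/4 + 387.931ms (3/4)
12. 5431.034ms @ 21/2 + 775.862ms (3/2)

note 9 onset = 15/2b = 3879.31ms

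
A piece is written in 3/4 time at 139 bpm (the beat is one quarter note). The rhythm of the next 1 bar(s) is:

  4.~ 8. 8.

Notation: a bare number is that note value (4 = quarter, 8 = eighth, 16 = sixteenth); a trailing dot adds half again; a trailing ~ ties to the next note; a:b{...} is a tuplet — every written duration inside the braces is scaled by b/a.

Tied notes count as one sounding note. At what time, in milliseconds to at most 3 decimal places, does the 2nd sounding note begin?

1. 0.0ms @ 0 + 971.223ms (9/4)
2. 971.223ms @ 9/4 + 323.741ms (3/4)

note 2 onset = 9/4b = 971.223ms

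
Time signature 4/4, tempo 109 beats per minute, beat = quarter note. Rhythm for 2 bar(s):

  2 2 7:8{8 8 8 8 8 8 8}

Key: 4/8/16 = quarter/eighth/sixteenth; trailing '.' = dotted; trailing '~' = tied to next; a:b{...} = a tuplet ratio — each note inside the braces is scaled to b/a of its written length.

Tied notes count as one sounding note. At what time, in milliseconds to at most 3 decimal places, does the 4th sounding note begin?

note 4 onset = 32/7b = 2516.383ms

1. 0.0ms @ 0 + 1100.917ms (2)
2. 1100.917ms @ 2 + 1100.917ms (2)
3. 2201.835ms @ 4 + 314.548ms (4/7)
4. 2516.383ms @ 32/7 + 314.548ms (4/7)
5. 2830.931ms @ 36/7 + 314.548ms (4/7)
6. 3145.478ms @ 40/7 + 314.548ms (4/7)
7. 3460.026ms @ 44/7 + 314.548ms (4/7)
8. 3774.574ms @ 48/7 + 314.548ms (4/7)
9. 4089.122ms @ 52/7 + 314.548ms (4/7)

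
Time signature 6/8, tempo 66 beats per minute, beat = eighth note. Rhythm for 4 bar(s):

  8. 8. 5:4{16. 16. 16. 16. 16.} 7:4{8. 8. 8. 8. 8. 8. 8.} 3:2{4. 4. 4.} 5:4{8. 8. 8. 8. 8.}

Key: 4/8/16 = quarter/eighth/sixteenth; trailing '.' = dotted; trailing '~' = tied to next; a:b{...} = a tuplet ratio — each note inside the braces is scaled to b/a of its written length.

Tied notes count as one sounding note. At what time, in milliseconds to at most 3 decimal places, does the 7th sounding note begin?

1. 0.0ms @ 0 + 1363.636ms (3/2)
2. 1363.636ms @ 3/2 + 1363.636ms (3/2)
3. 2727.273ms @ 3 + 545.455ms (3/5)
4. 3272.727ms @ 18/5 + 545.455ms (3/5)
5. 3818.182ms @ 21/5 + 545.455ms (3/5)
6. 4363.636ms @ 24/5 + 545.455ms (3/5)
7. 4909.091ms @ 27/5 + 545.455ms (3/5)
8. 5454.545ms @ 6 + 779.221ms (6/7)
9. 6233.766ms @ 48/7 + 779.221ms (6/7)
10. 7012.987ms @ 54/7 + 779.221ms (6/7)
11. 7792.208ms @ 60/7 + 779.221ms (6/7)
12. 8571.429ms @ 66/7 + 779.221ms (6/7)
13. 9350.649ms @ 72/7 + 779.221ms (6/7)
14. 10129.87ms @ 78/7 + 779.221ms (6/7)
15. 10909.091ms @ 12 + 1818.182ms (2)
16. 12727.273ms @ 14 + 1818.182ms (2)
17. 14545.455ms @ 16 + 1818.182ms (2)
18. 16363.636ms @ 18 + 1090.909ms (6/5)
19. 17454.545ms @ 96/5 + 1090.909ms (6/5)
20. 18545.455ms @ 102/5 + 1090.909ms (6/5)
21. 19636.364ms @ 108/5 + 1090.909ms (6/5)
22. 20727.273ms @ 114/5 + 1090.909ms (6/5)

note 7 onset = 27/5b = 4909.091ms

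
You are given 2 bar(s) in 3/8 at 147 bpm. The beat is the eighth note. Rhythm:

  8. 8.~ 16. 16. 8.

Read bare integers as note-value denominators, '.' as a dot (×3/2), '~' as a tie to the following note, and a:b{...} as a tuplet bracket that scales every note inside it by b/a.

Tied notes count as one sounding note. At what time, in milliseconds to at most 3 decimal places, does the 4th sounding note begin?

note 4 onset = 9/2b = 1836.735ms

1. 0.0ms @ 0 + 612.245ms (3/2)
2. 612.245ms @ 3/2 + 918.367ms (9/4)
3. 1530.612ms @ 15/4 + 306.122ms (3/4)
4. 1836.735ms @ 9/2 + 612.245ms (3/2)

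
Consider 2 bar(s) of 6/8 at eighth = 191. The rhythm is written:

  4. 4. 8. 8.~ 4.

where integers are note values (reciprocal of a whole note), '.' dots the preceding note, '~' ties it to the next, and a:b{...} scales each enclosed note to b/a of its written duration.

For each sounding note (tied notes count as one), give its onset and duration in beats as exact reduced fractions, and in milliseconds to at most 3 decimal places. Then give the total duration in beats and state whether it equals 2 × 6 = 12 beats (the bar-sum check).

1) 0.0ms=0b +942.408ms=3b
2) 942.408ms=3b +942.408ms=3b
3) 1884.817ms=6b +471.204ms=3/2b
4) 2356.021ms=15/2b +1413.613ms=9/2b
Σ=12b of 12 (191bpm 6/8) — PASS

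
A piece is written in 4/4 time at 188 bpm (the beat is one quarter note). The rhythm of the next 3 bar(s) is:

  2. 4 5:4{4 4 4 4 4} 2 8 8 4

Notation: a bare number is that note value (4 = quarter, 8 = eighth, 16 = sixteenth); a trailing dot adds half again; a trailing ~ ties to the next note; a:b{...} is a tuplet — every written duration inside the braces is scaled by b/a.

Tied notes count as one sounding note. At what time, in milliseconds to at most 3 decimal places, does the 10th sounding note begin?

1. 0.0ms @ 0 + 957.447ms (3)
2. 957.447ms @ 3 + 319.149ms (1)
3. 1276.596ms @ 4 + 255.319ms (4/5)
4. 1531.915ms @ 24/5 + 255.319ms (4/5)
5. 1787.234ms @ 28/5 + 255.319ms (4/5)
6. 2042.553ms @ 32/5 + 255.319ms (4/5)
7. 2297.872ms @ 36/5 + 255.319ms (4/5)
8. 2553.191ms @ 8 + 638.298ms (2)
9. 3191.489ms @ 10 + 159.574ms (1/2)
10. 3351.064ms @ 21/2 + 159.574ms (1/2)
11. 3510.638ms @ 11 + 319.149ms (1)

note 10 onset = 21/2b = 3351.064ms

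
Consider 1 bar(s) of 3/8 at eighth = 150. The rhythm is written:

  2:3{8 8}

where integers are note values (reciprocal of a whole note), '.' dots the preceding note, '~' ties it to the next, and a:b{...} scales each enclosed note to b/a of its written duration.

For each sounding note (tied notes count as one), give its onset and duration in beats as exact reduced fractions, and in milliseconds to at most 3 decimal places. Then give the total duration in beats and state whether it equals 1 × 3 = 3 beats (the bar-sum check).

1) 0.0ms=0b +600.0ms=3/2b
2) 600.0ms=3/2b +600.0ms=3/2b
Σ=3b of 3 (150bpm 3/8) — PASS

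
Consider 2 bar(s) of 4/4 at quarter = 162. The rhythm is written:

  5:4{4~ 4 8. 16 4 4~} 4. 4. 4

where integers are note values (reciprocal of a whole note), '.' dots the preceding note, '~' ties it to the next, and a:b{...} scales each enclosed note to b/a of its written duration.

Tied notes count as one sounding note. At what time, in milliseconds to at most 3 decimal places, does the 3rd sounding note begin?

1. 0.0ms @ 0 + 592.593ms (8/5)
2. 592.593ms @ 8/5 + 222.222ms (3/5)
3. 814.815ms @ 11/5 + 74.074ms (1/5)
4. 888.889ms @ 12/5 + 296.296ms (4/5)
5. 1185.185ms @ 16/5 + 851.852ms (23/10)
6. 2037.037ms @ 11/2 + 555.556ms (3/2)
7. 2592.593ms @ 7 + 370.37ms (1)

note 3 onset = 11/5b = 814.815ms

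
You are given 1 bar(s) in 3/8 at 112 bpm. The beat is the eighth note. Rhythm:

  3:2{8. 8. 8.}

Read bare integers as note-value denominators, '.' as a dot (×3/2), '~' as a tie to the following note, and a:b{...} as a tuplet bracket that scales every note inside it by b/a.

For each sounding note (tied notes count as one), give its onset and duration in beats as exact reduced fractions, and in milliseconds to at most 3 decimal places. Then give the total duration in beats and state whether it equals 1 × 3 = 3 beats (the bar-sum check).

1) 0.0ms=0b +535.714ms=1b
2) 535.714ms=1b +535.714ms=1b
3) 1071.429ms=2b +535.714ms=1b
Σ=3b of 3 (112bpm 3/8) — PASS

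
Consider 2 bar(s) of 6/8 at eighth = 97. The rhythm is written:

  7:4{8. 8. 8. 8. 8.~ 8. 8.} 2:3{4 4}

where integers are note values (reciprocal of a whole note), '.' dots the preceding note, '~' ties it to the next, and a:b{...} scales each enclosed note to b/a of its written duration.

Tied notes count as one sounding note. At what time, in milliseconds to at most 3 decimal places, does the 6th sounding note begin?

1. 0.0ms @ 0 + 530.191ms (6/7)
2. 530.191ms @ 6/7 + 530.191ms (6/7)
3. 1060.383ms @ 12/7 + 530.191ms (6/7)
4. 1590.574ms @ 18/7 + 530.191ms (6/7)
5. 2120.766ms @ 24/7 + 1060.383ms (12/7)
6. 3181.149ms @ 36/7 + 530.191ms (6/7)
7. 3711.34ms @ 6 + 1855.67ms (3)
8. 5567.01ms @ 9 + 1855.67ms (3)

note 6 onset = 36/7b = 3181.149ms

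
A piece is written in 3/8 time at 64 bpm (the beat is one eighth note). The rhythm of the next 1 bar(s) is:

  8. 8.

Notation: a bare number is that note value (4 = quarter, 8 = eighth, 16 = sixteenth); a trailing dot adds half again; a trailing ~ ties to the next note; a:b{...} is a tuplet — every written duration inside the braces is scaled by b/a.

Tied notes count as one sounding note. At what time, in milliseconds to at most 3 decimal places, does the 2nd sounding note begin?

1. 0.0ms @ 0 + 1406.25ms (3/2)
2. 1406.25ms @ 3/2 + 1406.25ms (3/2)

note 2 onset = 3/2b = 1406.25ms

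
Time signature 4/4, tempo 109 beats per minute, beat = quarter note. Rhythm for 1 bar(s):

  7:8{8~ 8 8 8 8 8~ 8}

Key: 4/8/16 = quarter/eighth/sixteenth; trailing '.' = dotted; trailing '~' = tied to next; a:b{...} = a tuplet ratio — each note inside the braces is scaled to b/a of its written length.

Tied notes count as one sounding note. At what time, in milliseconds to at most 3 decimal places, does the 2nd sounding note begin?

note 2 onset = 8/7b = 629.096ms

1. 0.0ms @ 0 + 629.096ms (8/7)
2. 629.096ms @ 8/7 + 314.548ms (4/7)
3. 943.644ms @ 12/7 + 314.548ms (4/7)
4. 1258.191ms @ 16/7 + 314.548ms (4/7)
5. 1572.739ms @ 20/7 + 629.096ms (8/7)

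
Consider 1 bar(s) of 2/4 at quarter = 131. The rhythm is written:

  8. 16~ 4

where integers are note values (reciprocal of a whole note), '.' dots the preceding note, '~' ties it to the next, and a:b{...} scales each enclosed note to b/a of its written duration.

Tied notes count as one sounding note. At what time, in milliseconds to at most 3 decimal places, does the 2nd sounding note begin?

note 2 onset = 3/4b = 343.511ms

1. 0.0ms @ 0 + 343.511ms (3/4)
2. 343.511ms @ 3/4 + 572.519ms (5/4)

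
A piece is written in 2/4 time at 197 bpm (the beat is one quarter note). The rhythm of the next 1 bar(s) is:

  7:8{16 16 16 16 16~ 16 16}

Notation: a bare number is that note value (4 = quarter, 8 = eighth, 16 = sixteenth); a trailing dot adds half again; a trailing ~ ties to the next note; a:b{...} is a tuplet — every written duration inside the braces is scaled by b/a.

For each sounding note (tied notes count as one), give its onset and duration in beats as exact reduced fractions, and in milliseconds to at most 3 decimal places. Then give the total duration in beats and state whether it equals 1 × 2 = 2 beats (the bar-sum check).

1) 0.0ms=0b +87.02ms=2/7b
2) 87.02ms=2/7b +87.02ms=2/7b
3) 174.039ms=4/7b +87.02ms=2/7b
4) 261.059ms=6/7b +87.02ms=2/7b
5) 348.078ms=8/7b +174.039ms=4/7b
6) 522.117ms=12/7b +87.02ms=2/7b
Σ=2b of 2 (197bpm 2/4) — PASS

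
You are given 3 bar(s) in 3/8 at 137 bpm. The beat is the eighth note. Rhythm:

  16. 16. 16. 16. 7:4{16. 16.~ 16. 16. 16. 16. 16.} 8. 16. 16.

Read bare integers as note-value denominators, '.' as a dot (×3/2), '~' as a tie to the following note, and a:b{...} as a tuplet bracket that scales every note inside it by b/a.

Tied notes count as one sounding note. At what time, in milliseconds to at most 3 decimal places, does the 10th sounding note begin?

note 10 onset = 39/7b = 2440.042ms

1. 0.0ms @ 0 + 328.467ms (3/4)
2. 328.467ms @ 3/4 + 328.467ms (3/4)
3. 656.934ms @ 3/2 + 328.467ms (3/4)
4. 985.401ms @ 9/4 + 328.467ms (3/4)
5. 1313.869ms @ 3 + 187.696ms (3/7)
6. 1501.564ms @ 24/7 + 375.391ms (6/7)
7. 1876.955ms @ 30/7 + 187.696ms (3/7)
8. 2064.651ms @ 33/7 + 187.696ms (3/7)
9. 2252.346ms @ 36/7 + 187.696ms (3/7)
10. 2440.042ms @ 39/7 + 187.696ms (3/7)
11. 2627.737ms @ 6 + 656.934ms (3/2)
12. 3284.672ms @ 15/2 + 328.467ms (3/4)
13. 3613.139ms @ 33/4 + 328.467ms (3/4)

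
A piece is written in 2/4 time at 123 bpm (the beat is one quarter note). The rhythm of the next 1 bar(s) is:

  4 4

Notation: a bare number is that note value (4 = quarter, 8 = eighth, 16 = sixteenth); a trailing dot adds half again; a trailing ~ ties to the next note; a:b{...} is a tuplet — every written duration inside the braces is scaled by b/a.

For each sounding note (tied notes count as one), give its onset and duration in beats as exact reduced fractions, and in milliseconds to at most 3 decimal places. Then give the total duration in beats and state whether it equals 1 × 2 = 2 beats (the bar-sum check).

1) 0.0ms=0b +487.805ms=1b
2) 487.805ms=1b +487.805ms=1b
Σ=2b of 2 (123bpm 2/4) — PASS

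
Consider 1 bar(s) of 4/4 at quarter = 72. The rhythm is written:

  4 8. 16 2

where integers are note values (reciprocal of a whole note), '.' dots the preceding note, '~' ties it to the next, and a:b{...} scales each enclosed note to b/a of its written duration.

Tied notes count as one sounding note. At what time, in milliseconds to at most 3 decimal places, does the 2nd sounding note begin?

note 2 onset = 1b = 833.333ms

1. 0.0ms @ 0 + 833.333ms (1)
2. 833.333ms @ 1 + 625.0ms (3/4)
3. 1458.333ms @ 7/4 + 208.333ms (1/4)
4. 1666.667ms @ 2 + 1666.667ms (2)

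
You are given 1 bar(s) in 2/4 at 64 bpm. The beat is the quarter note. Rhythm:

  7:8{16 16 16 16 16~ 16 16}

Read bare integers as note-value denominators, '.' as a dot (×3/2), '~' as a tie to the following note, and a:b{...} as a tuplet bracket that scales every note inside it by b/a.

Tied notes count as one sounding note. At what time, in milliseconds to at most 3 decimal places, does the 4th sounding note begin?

1. 0.0ms @ 0 + 267.857ms (2/7)
2. 267.857ms @ 2/7 + 267.857ms (2/7)
3. 535.714ms @ 4/7 + 267.857ms (2/7)
4. 803.571ms @ 6/7 + 267.857ms (2/7)
5. 1071.429ms @ 8/7 + 535.714ms (4/7)
6. 1607.143ms @ 12/7 + 267.857ms (2/7)

note 4 onset = 6/7b = 803.571ms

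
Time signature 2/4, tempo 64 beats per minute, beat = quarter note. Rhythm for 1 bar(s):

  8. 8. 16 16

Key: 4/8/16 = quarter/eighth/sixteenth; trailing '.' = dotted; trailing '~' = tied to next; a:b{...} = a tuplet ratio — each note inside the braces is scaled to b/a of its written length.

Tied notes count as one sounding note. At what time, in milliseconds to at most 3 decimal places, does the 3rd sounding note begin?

1. 0.0ms @ 0 + 703.125ms (3/4)
2. 703.125ms @ 3/4 + 703.125ms (3/4)
3. 1406.25ms @ 3/2 + 234.375ms (1/4)
4. 1640.625ms @ 7/4 + 234.375ms (1/4)

note 3 onset = 3/2b = 1406.25ms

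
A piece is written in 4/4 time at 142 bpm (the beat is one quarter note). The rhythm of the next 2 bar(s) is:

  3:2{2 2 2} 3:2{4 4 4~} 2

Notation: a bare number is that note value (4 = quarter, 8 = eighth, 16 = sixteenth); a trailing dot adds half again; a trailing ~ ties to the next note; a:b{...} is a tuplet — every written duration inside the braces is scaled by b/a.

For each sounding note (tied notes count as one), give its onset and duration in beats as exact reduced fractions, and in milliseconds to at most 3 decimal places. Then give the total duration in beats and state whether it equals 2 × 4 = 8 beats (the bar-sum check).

1) 0.0ms=0b +563.38ms=4/3b
2) 563.38ms=4/3b +563.38ms=4/3b
3) 1126.761ms=8/3b +563.38ms=4/3b
4) 1690.141ms=4b +281.69ms=2/3b
5) 1971.831ms=14/3b +281.69ms=2/3b
6) 2253.521ms=16/3b +1126.761ms=8/3b
Σ=8b of 8 (142bpm 4/4) — PASS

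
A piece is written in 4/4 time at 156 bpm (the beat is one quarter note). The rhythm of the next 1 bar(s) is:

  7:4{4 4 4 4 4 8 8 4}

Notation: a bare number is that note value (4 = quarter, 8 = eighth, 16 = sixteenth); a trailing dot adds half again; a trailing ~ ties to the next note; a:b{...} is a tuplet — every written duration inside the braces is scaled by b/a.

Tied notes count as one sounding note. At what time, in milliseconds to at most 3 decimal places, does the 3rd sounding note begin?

note 3 onset = 8/7b = 439.56ms

1. 0.0ms @ 0 + 219.78ms (4/7)
2. 219.78ms @ 4/7 + 219.78ms (4/7)
3. 439.56ms @ 8/7 + 219.78ms (4/7)
4. 659.341ms @ 12/7 + 219.78ms (4/7)
5. 879.121ms @ 16/7 + 219.78ms (4/7)
6. 1098.901ms @ 20/7 + 109.89ms (2/7)
7. 1208.791ms @ 22/7 + 109.89ms (2/7)
8. 1318.681ms @ 24/7 + 219.78ms (4/7)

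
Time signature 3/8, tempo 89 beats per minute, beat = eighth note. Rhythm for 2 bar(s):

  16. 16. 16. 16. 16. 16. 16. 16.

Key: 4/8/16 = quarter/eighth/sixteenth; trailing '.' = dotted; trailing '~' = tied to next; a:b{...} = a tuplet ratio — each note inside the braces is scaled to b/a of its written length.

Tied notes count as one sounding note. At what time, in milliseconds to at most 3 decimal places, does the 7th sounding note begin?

note 7 onset = 9/2b = 3033.708ms

1. 0.0ms @ 0 + 505.618ms (3/4)
2. 505.618ms @ 3/4 + 505.618ms (3/4)
3. 1011.236ms @ 3/2 + 505.618ms (3/4)
4. 1516.854ms @ 9/4 + 505.618ms (3/4)
5. 2022.472ms @ 3 + 505.618ms (3/4)
6. 2528.09ms @ 15/4 + 505.618ms (3/4)
7. 3033.708ms @ 9/2 + 505.618ms (3/4)
8. 3539.326ms @ 21/4 + 505.618ms (3/4)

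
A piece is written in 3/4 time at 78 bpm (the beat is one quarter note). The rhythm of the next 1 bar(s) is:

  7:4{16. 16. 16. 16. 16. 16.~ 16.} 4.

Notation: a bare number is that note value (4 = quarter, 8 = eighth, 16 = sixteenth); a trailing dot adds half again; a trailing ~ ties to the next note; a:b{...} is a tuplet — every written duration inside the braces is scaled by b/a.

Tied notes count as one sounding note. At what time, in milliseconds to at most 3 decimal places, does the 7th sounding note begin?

1. 0.0ms @ 0 + 164.835ms (3/14)
2. 164.835ms @ 3/14 + 164.835ms (3/14)
3. 329.67ms @ 3/7 + 164.835ms (3/14)
4. 494.505ms @ 9/14 + 164.835ms (3/14)
5. 659.341ms @ 6/7 + 164.835ms (3/14)
6. 824.176ms @ 15/14 + 329.67ms (3/7)
7. 1153.846ms @ 3/2 + 1153.846ms (3/2)

note 7 onset = 3/2b = 1153.846ms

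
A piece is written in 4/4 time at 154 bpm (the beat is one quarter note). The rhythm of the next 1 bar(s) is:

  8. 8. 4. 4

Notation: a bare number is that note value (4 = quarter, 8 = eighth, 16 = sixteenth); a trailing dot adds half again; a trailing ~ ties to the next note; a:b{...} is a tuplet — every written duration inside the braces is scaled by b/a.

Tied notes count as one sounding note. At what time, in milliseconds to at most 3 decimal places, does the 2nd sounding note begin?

note 2 onset = 3/4b = 292.208ms

1. 0.0ms @ 0 + 292.208ms (3/4)
2. 292.208ms @ 3/4 + 292.208ms (3/4)
3. 584.416ms @ 3/2 + 584.416ms (3/2)
4. 1168.831ms @ 3 + 389.61ms (1)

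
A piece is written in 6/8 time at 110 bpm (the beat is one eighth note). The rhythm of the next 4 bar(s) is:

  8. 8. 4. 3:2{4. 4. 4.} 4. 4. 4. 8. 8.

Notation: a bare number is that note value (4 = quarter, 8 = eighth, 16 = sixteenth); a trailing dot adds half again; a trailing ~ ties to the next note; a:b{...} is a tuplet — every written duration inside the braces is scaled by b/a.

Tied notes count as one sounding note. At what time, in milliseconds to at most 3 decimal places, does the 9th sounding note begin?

1. 0.0ms @ 0 + 818.182ms (3/2)
2. 818.182ms @ 3/2 + 818.182ms (3/2)
3. 1636.364ms @ 3 + 1636.364ms (3)
4. 3272.727ms @ 6 + 1090.909ms (2)
5. 4363.636ms @ 8 + 1090.909ms (2)
6. 5454.545ms @ 10 + 1090.909ms (2)
7. 6545.455ms @ 12 + 1636.364ms (3)
8. 8181.818ms @ 15 + 1636.364ms (3)
9. 9818.182ms @ 18 + 1636.364ms (3)
10. 11454.545ms @ 21 + 818.182ms (3/2)
11. 12272.727ms @ 45/2 + 818.182ms (3/2)

note 9 onset = 18b = 9818.182ms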